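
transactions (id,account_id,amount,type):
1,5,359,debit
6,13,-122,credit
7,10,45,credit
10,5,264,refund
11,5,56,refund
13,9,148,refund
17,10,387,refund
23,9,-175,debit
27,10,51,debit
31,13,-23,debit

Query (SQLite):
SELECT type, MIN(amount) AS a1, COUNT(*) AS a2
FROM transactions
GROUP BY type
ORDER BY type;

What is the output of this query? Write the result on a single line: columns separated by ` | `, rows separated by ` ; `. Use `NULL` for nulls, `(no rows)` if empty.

Group transactions by type.
Per group compute: MIN(amount), COUNT(*).
  credit: ids {6, 7} → MIN(amount)=-122, COUNT(*)=2
  debit: ids {1, 23, 27, 31} → MIN(amount)=-175, COUNT(*)=4
  refund: ids {10, 11, 13, 17} → MIN(amount)=56, COUNT(*)=4

credit | -122 | 2 ; debit | -175 | 4 ; refund | 56 | 4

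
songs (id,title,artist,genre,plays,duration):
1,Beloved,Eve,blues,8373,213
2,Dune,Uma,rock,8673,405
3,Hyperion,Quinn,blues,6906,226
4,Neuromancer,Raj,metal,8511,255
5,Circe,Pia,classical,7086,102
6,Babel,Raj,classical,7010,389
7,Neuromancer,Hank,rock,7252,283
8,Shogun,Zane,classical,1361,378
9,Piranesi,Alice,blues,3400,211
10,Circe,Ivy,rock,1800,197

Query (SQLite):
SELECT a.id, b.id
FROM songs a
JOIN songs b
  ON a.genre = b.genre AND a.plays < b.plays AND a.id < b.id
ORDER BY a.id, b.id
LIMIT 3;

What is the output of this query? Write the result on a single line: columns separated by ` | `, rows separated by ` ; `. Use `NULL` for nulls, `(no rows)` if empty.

(no rows)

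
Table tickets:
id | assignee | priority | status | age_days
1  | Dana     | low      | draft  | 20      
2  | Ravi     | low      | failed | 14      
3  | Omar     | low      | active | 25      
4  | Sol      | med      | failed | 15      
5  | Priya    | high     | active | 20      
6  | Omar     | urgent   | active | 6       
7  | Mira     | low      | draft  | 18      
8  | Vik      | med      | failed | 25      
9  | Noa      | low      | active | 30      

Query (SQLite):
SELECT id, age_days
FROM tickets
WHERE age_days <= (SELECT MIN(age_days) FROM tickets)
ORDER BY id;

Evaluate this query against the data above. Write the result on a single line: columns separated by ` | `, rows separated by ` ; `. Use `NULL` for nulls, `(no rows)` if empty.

6 | 6

Scalar subquery: MIN(age_days) over all tickets rows = 6.
Keep rows where age_days <= that value.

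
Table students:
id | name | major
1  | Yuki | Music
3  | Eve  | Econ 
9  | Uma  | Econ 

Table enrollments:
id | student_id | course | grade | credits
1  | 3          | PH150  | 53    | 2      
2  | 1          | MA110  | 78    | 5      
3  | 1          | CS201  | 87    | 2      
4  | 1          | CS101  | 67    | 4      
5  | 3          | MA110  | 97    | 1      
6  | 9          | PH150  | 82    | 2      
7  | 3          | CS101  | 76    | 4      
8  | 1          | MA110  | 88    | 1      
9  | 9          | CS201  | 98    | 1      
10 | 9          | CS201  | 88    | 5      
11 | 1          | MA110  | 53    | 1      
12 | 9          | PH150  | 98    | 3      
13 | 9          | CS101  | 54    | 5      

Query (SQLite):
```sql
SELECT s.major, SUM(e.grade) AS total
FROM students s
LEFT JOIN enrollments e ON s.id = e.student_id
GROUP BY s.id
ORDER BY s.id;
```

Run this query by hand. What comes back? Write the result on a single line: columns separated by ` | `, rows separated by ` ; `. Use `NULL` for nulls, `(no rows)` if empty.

Music | 373 ; Econ | 226 ; Econ | 420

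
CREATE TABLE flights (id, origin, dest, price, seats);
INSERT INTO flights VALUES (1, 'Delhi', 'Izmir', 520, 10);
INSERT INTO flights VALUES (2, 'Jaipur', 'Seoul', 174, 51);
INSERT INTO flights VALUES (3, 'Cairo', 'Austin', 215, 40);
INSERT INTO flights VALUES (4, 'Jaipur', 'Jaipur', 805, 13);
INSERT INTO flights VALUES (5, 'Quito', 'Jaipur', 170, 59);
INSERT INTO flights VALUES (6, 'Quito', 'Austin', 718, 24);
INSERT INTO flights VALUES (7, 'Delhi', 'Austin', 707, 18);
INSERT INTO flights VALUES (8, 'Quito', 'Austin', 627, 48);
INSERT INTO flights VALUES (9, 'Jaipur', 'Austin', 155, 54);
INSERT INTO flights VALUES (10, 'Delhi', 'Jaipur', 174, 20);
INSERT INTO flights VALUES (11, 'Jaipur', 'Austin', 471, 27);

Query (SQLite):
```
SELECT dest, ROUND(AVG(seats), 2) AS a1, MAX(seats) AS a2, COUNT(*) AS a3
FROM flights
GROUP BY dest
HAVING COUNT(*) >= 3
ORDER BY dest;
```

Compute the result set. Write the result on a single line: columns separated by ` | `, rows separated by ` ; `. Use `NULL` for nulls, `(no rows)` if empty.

Group flights by dest.
Per group compute: ROUND(AVG(seats), 2), MAX(seats), COUNT(*).
HAVING: drop groups with fewer than 3 rows.
  Austin: ids {3, 6, 7, 8, 9, 11} → ROUND(AVG(seats), 2)=35.17, MAX(seats)=54, COUNT(*)=6
  Izmir: ids {1} → ROUND(AVG(seats), 2)=10, MAX(seats)=10, COUNT(*)=1
  Jaipur: ids {4, 5, 10} → ROUND(AVG(seats), 2)=30.67, MAX(seats)=59, COUNT(*)=3
  Seoul: ids {2} → ROUND(AVG(seats), 2)=51, MAX(seats)=51, COUNT(*)=1

Austin | 35.17 | 54 | 6 ; Jaipur | 30.67 | 59 | 3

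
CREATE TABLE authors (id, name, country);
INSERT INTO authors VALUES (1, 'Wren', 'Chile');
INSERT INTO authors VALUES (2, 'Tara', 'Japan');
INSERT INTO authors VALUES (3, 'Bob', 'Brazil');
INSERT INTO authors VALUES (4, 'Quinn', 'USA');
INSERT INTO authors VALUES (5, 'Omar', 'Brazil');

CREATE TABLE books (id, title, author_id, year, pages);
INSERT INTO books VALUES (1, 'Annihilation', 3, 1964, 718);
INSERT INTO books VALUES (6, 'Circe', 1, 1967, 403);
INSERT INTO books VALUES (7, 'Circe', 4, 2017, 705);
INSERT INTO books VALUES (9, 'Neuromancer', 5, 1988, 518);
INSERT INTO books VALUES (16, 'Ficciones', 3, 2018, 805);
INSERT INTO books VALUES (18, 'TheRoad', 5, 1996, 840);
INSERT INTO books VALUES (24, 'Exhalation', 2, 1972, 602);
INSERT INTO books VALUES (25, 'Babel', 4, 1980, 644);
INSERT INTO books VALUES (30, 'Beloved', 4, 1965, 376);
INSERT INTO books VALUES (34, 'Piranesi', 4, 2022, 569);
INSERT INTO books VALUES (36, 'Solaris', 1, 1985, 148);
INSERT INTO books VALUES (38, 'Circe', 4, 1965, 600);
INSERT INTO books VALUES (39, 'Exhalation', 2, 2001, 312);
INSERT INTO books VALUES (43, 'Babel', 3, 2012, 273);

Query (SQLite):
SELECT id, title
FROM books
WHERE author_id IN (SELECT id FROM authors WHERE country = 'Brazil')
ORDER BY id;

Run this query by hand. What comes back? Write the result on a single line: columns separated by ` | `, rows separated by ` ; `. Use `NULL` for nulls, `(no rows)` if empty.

Inner query: authors.id where country = 'Brazil'.
Outer: keep books rows whose author_id is in that set.
Inner query → {3, 5}

1 | Annihilation ; 9 | Neuromancer ; 16 | Ficciones ; 18 | TheRoad ; 43 | Babel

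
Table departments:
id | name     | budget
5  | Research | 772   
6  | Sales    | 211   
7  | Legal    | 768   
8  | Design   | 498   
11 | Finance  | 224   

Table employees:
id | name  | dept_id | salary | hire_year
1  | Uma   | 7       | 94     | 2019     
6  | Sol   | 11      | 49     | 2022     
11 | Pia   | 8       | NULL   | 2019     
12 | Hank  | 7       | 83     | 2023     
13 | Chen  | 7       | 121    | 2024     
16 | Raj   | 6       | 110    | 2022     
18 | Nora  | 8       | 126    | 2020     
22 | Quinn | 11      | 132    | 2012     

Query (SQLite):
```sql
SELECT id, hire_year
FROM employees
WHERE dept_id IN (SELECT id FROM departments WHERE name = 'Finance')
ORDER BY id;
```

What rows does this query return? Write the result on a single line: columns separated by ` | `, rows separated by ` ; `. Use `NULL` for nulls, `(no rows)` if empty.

6 | 2022 ; 22 | 2012

Inner query: departments.id where name = 'Finance'.
Outer: keep employees rows whose dept_id is in that set.
Inner query → {11}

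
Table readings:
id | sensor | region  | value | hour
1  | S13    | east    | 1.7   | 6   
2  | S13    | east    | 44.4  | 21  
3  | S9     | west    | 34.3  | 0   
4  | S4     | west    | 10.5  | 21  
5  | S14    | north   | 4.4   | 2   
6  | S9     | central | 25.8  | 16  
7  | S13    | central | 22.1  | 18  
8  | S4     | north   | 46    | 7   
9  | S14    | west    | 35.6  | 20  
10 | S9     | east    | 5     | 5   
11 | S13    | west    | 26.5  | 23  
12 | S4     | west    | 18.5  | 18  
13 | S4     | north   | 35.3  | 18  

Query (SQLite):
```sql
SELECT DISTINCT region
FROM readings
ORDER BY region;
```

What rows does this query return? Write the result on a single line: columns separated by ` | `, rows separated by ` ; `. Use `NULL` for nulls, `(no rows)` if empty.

central ; east ; north ; west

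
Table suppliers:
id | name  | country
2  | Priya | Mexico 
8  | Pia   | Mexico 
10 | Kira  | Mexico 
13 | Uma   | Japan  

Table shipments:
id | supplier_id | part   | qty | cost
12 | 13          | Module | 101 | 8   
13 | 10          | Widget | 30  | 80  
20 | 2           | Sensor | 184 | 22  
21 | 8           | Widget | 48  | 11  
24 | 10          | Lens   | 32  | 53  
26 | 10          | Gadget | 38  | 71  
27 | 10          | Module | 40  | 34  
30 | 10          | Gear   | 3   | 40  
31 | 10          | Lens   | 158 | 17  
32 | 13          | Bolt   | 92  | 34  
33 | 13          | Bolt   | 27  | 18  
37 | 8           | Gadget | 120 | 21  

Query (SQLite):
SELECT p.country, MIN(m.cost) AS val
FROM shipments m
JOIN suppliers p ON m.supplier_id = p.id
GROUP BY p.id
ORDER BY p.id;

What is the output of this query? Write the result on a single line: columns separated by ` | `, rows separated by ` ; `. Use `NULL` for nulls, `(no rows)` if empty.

Join each shipments row to its suppliers via supplier_id.
Group joined rows by suppliers.id; compute MIN(m.cost) per group.
  2: ids {20} → MIN(m.cost)=22
  8: ids {21, 37} → MIN(m.cost)=11
  10: ids {13, 24, 26, 27, 30, 31} → MIN(m.cost)=17
  13: ids {12, 32, 33} → MIN(m.cost)=8

Mexico | 22 ; Mexico | 11 ; Mexico | 17 ; Japan | 8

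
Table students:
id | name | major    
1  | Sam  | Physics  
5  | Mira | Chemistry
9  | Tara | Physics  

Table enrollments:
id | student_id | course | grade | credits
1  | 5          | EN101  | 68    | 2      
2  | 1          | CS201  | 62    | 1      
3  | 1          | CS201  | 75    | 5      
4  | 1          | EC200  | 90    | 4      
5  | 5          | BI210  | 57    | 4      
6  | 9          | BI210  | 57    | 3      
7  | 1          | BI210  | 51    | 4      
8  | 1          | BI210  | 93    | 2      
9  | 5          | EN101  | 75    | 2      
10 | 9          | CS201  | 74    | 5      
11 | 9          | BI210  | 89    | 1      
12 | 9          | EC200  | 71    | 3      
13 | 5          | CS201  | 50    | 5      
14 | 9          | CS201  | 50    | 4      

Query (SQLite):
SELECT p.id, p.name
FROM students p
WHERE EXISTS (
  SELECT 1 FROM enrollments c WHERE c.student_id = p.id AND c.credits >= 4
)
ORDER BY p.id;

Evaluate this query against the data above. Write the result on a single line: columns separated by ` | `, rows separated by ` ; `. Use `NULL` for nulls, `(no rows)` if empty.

1 | Sam ; 5 | Mira ; 9 | Tara

For each students row, check whether any enrollments with matching student_id has credits >= 4.
Keep rows where that is true.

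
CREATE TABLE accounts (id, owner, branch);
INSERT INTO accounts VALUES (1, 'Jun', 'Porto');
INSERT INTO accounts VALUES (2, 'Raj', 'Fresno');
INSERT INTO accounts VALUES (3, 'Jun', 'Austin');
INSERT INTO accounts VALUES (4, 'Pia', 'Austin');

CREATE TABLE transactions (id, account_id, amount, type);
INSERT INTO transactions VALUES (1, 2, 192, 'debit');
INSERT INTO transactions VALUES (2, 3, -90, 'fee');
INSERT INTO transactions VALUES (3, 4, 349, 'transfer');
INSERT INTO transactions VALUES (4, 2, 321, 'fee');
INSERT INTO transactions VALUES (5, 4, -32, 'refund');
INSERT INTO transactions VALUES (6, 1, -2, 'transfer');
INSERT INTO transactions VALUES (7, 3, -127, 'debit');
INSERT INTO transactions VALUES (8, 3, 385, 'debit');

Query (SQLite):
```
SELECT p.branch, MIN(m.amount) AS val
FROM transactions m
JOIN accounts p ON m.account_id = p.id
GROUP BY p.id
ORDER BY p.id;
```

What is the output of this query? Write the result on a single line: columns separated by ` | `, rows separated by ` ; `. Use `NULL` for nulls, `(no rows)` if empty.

Join each transactions row to its accounts via account_id.
Group joined rows by accounts.id; compute MIN(m.amount) per group.
  1: ids {6} → MIN(m.amount)=-2
  2: ids {1, 4} → MIN(m.amount)=192
  3: ids {2, 7, 8} → MIN(m.amount)=-127
  4: ids {3, 5} → MIN(m.amount)=-32

Porto | -2 ; Fresno | 192 ; Austin | -127 ; Austin | -32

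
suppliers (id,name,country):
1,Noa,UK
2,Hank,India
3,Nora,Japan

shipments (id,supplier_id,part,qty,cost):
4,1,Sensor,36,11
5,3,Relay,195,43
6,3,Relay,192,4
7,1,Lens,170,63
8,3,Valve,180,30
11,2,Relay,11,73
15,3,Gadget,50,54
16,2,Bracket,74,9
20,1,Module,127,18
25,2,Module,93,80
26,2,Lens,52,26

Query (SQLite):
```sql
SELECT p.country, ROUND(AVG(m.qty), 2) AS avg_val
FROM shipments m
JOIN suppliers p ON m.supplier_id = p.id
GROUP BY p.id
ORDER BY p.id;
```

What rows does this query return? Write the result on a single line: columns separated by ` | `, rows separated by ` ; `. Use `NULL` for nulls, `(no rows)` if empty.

Join each shipments row to its suppliers via supplier_id.
Group joined rows by suppliers.id; compute ROUND(AVG(m.qty), 2) per group.
  1: ids {4, 7, 20} → ROUND(AVG(m.qty), 2)=111
  2: ids {11, 16, 25, 26} → ROUND(AVG(m.qty), 2)=57.5
  3: ids {5, 6, 8, 15} → ROUND(AVG(m.qty), 2)=154.25

UK | 111 ; India | 57.5 ; Japan | 154.25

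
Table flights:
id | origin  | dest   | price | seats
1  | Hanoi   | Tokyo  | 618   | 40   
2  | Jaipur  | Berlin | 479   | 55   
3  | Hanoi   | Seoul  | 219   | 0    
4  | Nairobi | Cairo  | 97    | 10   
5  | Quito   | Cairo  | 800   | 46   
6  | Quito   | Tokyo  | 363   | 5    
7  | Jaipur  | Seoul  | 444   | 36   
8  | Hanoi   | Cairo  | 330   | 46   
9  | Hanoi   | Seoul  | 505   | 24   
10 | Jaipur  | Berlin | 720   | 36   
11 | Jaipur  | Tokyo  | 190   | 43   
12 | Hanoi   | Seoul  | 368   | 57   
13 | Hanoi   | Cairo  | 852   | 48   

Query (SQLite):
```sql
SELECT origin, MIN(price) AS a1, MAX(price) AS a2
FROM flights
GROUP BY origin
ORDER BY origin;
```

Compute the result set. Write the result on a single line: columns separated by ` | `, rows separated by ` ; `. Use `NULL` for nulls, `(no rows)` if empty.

Group flights by origin.
Per group compute: MIN(price), MAX(price).
  Hanoi: ids {1, 3, 8, 9, 12, 13} → MIN(price)=219, MAX(price)=852
  Jaipur: ids {2, 7, 10, 11} → MIN(price)=190, MAX(price)=720
  Nairobi: ids {4} → MIN(price)=97, MAX(price)=97
  Quito: ids {5, 6} → MIN(price)=363, MAX(price)=800

Hanoi | 219 | 852 ; Jaipur | 190 | 720 ; Nairobi | 97 | 97 ; Quito | 363 | 800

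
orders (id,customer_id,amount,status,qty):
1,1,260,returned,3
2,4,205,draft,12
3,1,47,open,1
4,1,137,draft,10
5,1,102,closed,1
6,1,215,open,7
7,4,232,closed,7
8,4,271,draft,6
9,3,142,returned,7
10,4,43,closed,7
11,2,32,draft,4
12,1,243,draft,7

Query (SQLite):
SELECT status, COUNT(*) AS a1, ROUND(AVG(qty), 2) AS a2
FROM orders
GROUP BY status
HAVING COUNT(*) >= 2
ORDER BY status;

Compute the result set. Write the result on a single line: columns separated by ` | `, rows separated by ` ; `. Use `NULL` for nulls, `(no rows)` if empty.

Group orders by status.
Per group compute: COUNT(*), ROUND(AVG(qty), 2).
HAVING: drop groups with fewer than 2 rows.
  closed: ids {5, 7, 10} → COUNT(*)=3, ROUND(AVG(qty), 2)=5
  draft: ids {2, 4, 8, 11, 12} → COUNT(*)=5, ROUND(AVG(qty), 2)=7.8
  open: ids {3, 6} → COUNT(*)=2, ROUND(AVG(qty), 2)=4
  returned: ids {1, 9} → COUNT(*)=2, ROUND(AVG(qty), 2)=5

closed | 3 | 5 ; draft | 5 | 7.8 ; open | 2 | 4 ; returned | 2 | 5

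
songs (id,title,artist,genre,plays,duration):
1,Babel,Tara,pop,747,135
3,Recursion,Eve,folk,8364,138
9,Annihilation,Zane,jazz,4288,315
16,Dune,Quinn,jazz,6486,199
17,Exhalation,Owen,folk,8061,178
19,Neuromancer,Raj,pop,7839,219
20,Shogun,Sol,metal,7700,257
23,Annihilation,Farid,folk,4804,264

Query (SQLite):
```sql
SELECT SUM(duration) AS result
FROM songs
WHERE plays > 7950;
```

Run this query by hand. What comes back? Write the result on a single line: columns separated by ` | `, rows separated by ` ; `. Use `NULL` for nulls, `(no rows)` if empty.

316

Rows where plays > 7950 → duration values: [138, 178].
SUM of non-NULL values = 316.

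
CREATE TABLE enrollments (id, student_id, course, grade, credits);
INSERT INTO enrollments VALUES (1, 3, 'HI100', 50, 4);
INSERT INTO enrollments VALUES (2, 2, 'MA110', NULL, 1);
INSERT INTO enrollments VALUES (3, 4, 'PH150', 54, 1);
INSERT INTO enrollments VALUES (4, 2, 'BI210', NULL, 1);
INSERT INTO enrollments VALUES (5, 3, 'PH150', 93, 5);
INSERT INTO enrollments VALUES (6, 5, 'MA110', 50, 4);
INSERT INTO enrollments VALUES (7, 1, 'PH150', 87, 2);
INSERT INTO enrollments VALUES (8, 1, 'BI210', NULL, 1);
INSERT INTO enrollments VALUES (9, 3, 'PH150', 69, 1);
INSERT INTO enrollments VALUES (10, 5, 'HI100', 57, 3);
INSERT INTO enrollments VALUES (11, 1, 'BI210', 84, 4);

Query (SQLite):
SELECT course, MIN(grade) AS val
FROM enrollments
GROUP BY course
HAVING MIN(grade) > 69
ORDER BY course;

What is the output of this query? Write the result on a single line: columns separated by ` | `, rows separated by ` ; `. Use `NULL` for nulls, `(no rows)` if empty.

Partition enrollments by course; compute MIN(grade) within each group.
HAVING: keep groups where MIN(grade) > 69.
  BI210: ids {4, 8, 11} → MIN(grade)=84
  HI100: ids {1, 10} → MIN(grade)=50
  MA110: ids {2, 6} → MIN(grade)=50
  PH150: ids {3, 5, 7, 9} → MIN(grade)=54

BI210 | 84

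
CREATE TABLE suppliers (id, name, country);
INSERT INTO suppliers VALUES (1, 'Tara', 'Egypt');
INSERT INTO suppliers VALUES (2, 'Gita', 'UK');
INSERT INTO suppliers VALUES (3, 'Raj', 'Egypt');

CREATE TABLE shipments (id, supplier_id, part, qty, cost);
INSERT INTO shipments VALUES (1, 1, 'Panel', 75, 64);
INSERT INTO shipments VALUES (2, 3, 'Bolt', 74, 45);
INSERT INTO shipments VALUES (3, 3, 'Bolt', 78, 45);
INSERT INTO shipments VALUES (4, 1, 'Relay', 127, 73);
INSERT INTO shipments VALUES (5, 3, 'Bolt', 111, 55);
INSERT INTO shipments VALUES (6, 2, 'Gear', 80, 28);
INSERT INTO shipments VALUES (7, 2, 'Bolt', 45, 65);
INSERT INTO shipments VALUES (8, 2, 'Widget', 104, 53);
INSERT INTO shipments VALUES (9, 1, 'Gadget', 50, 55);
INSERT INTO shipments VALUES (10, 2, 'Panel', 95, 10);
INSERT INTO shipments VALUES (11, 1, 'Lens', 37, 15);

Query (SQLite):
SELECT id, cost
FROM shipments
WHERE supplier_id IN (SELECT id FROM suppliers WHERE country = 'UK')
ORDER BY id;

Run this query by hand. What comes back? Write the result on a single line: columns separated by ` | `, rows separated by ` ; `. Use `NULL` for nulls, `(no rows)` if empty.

Inner query: suppliers.id where country = 'UK'.
Outer: keep shipments rows whose supplier_id is in that set.
Inner query → {2}

6 | 28 ; 7 | 65 ; 8 | 53 ; 10 | 10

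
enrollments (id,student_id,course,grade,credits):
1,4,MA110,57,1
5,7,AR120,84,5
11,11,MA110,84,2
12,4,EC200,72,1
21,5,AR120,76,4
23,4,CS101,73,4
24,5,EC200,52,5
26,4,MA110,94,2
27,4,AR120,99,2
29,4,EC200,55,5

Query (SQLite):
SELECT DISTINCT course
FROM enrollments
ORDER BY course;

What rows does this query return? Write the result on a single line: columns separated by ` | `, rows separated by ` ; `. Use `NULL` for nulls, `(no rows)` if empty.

AR120 ; CS101 ; EC200 ; MA110

Collect distinct course values from enrollments.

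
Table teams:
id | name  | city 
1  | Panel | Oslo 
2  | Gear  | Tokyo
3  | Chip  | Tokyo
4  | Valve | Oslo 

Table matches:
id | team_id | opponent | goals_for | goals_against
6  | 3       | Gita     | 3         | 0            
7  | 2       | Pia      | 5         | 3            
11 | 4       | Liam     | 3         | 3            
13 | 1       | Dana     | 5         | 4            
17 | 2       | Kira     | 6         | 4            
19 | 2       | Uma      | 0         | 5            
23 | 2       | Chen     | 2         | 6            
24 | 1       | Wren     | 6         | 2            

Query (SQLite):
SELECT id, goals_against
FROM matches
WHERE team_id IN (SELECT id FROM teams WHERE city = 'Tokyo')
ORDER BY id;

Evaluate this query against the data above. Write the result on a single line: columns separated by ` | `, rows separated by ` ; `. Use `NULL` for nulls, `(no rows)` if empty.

Inner query: teams.id where city = 'Tokyo'.
Outer: keep matches rows whose team_id is in that set.
Inner query → {2, 3}

6 | 0 ; 7 | 3 ; 17 | 4 ; 19 | 5 ; 23 | 6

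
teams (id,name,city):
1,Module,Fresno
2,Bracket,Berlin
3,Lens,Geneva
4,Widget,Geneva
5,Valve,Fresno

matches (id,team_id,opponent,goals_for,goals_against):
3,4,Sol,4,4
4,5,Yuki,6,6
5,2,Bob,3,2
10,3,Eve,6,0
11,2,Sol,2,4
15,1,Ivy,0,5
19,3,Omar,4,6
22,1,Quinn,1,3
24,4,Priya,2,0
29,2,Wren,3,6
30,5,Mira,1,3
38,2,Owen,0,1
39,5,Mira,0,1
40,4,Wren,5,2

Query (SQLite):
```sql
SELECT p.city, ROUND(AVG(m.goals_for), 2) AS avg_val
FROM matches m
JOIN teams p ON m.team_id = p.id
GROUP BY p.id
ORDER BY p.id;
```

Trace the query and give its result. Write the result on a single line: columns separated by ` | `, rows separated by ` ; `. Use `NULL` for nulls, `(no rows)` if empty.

Join each matches row to its teams via team_id.
Group joined rows by teams.id; compute ROUND(AVG(m.goals_for), 2) per group.
  1: ids {15, 22} → ROUND(AVG(m.goals_for), 2)=0.5
  2: ids {5, 11, 29, 38} → ROUND(AVG(m.goals_for), 2)=2
  3: ids {10, 19} → ROUND(AVG(m.goals_for), 2)=5
  4: ids {3, 24, 40} → ROUND(AVG(m.goals_for), 2)=3.67
  5: ids {4, 30, 39} → ROUND(AVG(m.goals_for), 2)=2.33

Fresno | 0.5 ; Berlin | 2 ; Geneva | 5 ; Geneva | 3.67 ; Fresno | 2.33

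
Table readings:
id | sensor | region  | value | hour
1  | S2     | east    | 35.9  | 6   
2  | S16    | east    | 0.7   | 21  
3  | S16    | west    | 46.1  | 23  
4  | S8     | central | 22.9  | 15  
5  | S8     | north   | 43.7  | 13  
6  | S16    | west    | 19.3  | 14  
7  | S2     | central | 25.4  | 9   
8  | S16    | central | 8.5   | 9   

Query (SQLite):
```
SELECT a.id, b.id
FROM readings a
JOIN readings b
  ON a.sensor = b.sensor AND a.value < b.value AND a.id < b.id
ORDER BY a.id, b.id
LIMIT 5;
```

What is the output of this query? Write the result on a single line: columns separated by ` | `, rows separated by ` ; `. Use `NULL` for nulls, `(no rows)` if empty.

Pairs (a,b) with same sensor, a.value < b.value, a.id < b.id.
sensor groups: S16:{2,3,6,8} S2:{1,7} S8:{4,5}
Ordered by (a.id, b.id); first 5.

2 | 3 ; 2 | 6 ; 2 | 8 ; 4 | 5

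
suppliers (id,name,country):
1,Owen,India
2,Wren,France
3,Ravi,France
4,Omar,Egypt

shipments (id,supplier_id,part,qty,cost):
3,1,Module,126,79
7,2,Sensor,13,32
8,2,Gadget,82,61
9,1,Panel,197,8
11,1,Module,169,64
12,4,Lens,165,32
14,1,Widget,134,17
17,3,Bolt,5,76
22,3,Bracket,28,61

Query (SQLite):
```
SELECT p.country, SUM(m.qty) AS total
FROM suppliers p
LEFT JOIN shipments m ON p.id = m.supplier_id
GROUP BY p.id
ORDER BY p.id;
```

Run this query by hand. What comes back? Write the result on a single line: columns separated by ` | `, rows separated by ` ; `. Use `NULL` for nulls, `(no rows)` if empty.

India | 626 ; France | 95 ; France | 33 ; Egypt | 165

LEFT JOIN keeps every suppliers row; unmatched ones get NULL for shipments columns.
Group by suppliers.id and compute SUM(m.qty). SUM over an all-NULL group is NULL.
  1: ids {3, 9, 11, 14} → SUM(m.qty)=626
  2: ids {7, 8} → SUM(m.qty)=95
  3: ids {17, 22} → SUM(m.qty)=33
  4: ids {12} → SUM(m.qty)=165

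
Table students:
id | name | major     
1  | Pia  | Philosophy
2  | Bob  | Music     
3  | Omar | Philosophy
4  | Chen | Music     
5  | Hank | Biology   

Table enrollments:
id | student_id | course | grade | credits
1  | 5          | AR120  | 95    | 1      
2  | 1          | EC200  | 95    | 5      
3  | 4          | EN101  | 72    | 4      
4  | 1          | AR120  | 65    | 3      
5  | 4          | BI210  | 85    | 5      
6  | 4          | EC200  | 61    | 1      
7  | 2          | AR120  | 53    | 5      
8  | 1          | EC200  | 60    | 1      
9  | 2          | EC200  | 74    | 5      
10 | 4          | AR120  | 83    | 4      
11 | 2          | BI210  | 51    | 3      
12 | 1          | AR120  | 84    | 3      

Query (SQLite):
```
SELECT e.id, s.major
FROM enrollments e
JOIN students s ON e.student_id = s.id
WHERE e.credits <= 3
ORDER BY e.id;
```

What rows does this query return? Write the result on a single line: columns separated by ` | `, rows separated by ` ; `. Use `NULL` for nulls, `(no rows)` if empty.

Each enrollments row matches the students row where student_id = students.id.
Then keep rows with e.credits <= 3.

1 | Biology ; 4 | Philosophy ; 6 | Music ; 8 | Philosophy ; 11 | Music ; 12 | Philosophy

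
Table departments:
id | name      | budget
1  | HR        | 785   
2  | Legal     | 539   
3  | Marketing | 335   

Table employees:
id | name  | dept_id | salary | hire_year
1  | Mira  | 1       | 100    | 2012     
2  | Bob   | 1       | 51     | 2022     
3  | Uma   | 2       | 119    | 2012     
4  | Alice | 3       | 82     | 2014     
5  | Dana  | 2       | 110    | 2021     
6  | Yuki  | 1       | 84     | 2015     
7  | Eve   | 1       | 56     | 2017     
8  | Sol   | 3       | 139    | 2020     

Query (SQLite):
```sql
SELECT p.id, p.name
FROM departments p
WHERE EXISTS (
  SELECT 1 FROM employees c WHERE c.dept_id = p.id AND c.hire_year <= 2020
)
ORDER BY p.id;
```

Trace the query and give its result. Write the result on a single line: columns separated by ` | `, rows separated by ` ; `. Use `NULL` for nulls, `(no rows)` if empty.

For each departments row, check whether any employees with matching dept_id has hire_year <= 2020.
Keep rows where that is true.

1 | HR ; 2 | Legal ; 3 | Marketing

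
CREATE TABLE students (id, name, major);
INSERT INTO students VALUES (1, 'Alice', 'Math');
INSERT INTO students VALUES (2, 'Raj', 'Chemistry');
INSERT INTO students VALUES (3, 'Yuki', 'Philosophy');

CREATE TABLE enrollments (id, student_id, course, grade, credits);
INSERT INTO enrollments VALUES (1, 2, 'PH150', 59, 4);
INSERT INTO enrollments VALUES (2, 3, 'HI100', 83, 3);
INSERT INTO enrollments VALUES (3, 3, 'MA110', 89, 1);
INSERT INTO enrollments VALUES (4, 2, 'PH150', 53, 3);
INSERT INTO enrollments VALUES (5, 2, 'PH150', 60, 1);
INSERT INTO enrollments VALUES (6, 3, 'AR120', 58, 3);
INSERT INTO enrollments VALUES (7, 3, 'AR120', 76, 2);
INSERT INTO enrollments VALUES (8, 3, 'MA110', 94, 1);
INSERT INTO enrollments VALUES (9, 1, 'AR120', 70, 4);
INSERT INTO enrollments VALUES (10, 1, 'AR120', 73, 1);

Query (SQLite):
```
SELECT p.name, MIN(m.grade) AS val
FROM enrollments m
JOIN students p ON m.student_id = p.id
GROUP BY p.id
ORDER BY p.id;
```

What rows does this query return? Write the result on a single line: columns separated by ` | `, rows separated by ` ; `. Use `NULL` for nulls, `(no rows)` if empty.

Alice | 70 ; Raj | 53 ; Yuki | 58

Join each enrollments row to its students via student_id.
Group joined rows by students.id; compute MIN(m.grade) per group.
  1: ids {9, 10} → MIN(m.grade)=70
  2: ids {1, 4, 5} → MIN(m.grade)=53
  3: ids {2, 3, 6, 7, 8} → MIN(m.grade)=58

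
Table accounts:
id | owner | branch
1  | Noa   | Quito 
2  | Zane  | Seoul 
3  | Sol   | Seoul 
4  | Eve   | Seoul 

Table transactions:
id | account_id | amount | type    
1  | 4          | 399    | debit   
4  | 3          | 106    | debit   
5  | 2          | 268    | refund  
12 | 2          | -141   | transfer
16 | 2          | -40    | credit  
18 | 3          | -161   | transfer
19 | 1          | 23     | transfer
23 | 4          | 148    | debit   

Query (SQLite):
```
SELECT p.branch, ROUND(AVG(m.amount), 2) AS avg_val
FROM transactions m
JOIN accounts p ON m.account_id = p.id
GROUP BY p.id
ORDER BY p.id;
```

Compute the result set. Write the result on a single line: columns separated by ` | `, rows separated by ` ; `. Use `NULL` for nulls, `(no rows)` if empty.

Join each transactions row to its accounts via account_id.
Group joined rows by accounts.id; compute ROUND(AVG(m.amount), 2) per group.
  1: ids {19} → ROUND(AVG(m.amount), 2)=23
  2: ids {5, 12, 16} → ROUND(AVG(m.amount), 2)=29
  3: ids {4, 18} → ROUND(AVG(m.amount), 2)=-27.5
  4: ids {1, 23} → ROUND(AVG(m.amount), 2)=273.5

Quito | 23 ; Seoul | 29 ; Seoul | -27.5 ; Seoul | 273.5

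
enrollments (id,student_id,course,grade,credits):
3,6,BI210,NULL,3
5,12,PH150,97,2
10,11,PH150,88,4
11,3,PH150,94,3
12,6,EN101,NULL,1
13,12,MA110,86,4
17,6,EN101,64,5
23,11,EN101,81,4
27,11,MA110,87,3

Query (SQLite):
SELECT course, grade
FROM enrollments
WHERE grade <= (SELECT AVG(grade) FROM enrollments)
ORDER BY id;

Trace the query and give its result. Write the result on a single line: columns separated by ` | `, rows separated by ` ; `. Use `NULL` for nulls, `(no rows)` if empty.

EN101 | 64 ; EN101 | 81

Scalar subquery: AVG(grade) over all enrollments rows = 85.285714 (≈; comparison uses full precision).
Keep rows where grade <= that value.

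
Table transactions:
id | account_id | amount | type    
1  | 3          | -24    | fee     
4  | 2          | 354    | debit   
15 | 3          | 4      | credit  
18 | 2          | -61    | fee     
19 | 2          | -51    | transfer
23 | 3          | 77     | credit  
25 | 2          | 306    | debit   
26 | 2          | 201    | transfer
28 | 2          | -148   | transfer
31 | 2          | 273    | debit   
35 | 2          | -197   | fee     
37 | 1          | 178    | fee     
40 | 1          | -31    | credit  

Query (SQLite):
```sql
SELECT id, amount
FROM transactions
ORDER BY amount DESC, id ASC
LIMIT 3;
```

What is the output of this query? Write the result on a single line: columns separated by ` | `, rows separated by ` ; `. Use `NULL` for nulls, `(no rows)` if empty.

4 | 354 ; 25 | 306 ; 31 | 273

Sort by amount desc, tiebreak id asc: (354, id=4), (306, id=25), (273, id=31), (201, id=26), (178, id=37), (77, id=23) …. Take first 3.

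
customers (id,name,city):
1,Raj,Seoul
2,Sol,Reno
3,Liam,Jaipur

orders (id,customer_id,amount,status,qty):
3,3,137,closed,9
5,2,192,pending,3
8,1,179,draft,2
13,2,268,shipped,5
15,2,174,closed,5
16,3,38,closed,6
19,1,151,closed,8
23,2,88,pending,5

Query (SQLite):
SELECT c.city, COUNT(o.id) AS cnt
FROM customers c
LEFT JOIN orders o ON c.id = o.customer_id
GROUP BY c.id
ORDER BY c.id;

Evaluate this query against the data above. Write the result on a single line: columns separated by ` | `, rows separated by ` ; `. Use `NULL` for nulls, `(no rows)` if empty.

Seoul | 2 ; Reno | 4 ; Jaipur | 2

LEFT JOIN keeps every customers row; unmatched ones get NULL for orders columns.
Group by customers.id and compute COUNT(o.id). COUNT(col) of an all-NULL group is 0.
  1: ids {8, 19} → COUNT(o.id)=2
  2: ids {5, 13, 15, 23} → COUNT(o.id)=4
  3: ids {3, 16} → COUNT(o.id)=2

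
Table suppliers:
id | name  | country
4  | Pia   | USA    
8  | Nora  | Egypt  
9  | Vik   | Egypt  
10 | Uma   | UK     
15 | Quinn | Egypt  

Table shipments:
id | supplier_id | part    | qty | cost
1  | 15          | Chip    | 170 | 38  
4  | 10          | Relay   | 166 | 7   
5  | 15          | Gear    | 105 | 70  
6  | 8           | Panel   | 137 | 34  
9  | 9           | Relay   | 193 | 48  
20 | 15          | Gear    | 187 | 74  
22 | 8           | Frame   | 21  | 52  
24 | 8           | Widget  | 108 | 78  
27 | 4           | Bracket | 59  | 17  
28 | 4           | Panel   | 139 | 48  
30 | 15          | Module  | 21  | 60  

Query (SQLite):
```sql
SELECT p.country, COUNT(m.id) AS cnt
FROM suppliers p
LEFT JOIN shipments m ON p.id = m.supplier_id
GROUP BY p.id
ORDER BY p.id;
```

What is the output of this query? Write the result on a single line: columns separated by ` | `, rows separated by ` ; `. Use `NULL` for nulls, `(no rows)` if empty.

USA | 2 ; Egypt | 3 ; Egypt | 1 ; UK | 1 ; Egypt | 4

LEFT JOIN keeps every suppliers row; unmatched ones get NULL for shipments columns.
Group by suppliers.id and compute COUNT(m.id). COUNT(col) of an all-NULL group is 0.
  4: ids {27, 28} → COUNT(m.id)=2
  8: ids {6, 22, 24} → COUNT(m.id)=3
  9: ids {9} → COUNT(m.id)=1
  10: ids {4} → COUNT(m.id)=1
  15: ids {1, 5, 20, 30} → COUNT(m.id)=4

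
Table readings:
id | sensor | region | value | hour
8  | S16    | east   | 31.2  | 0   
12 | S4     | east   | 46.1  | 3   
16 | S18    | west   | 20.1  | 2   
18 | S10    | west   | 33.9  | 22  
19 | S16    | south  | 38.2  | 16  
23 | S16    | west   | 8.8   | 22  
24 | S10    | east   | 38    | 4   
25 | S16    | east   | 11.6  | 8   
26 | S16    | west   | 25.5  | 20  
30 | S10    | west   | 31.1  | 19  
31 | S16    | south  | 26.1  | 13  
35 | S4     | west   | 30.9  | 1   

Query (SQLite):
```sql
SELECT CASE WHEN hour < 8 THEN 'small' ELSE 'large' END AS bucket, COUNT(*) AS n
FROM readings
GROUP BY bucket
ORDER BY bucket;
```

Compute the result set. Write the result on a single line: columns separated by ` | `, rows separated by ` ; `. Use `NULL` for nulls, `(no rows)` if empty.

Bucket rows by hour < 8 → 'small' else 'large'; count each bucket.

large | 7 ; small | 5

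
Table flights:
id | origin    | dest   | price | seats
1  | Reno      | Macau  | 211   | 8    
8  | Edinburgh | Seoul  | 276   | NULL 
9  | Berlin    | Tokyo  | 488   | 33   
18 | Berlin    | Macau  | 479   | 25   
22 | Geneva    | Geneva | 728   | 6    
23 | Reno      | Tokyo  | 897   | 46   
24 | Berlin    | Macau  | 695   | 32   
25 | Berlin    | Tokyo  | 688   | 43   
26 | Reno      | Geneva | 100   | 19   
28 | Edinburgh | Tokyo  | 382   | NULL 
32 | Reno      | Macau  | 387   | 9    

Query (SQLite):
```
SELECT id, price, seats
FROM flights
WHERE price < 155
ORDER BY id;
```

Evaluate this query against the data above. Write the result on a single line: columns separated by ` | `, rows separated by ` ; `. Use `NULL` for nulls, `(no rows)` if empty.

26 | 100 | 19

price < 155: ids {26}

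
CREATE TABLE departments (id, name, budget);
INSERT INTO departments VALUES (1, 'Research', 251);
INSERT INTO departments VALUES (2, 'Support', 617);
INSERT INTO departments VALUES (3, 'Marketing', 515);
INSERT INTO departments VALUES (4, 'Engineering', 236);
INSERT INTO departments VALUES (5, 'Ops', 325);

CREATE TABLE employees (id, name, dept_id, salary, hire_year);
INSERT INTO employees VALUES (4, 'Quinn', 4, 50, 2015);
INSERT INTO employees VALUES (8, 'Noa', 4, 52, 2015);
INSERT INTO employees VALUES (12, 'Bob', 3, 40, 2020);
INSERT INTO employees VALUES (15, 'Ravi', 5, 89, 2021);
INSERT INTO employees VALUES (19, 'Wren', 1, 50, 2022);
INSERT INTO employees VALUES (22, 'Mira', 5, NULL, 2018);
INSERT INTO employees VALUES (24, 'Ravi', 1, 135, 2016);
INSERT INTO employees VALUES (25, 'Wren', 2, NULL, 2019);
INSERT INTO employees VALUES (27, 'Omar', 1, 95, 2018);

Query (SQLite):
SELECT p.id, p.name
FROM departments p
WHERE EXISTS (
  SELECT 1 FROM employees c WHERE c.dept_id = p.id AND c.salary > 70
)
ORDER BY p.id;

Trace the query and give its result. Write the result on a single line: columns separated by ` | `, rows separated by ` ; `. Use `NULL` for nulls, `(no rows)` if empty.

1 | Research ; 5 | Ops

For each departments row, check whether any employees with matching dept_id has salary > 70.
Keep rows where that is true.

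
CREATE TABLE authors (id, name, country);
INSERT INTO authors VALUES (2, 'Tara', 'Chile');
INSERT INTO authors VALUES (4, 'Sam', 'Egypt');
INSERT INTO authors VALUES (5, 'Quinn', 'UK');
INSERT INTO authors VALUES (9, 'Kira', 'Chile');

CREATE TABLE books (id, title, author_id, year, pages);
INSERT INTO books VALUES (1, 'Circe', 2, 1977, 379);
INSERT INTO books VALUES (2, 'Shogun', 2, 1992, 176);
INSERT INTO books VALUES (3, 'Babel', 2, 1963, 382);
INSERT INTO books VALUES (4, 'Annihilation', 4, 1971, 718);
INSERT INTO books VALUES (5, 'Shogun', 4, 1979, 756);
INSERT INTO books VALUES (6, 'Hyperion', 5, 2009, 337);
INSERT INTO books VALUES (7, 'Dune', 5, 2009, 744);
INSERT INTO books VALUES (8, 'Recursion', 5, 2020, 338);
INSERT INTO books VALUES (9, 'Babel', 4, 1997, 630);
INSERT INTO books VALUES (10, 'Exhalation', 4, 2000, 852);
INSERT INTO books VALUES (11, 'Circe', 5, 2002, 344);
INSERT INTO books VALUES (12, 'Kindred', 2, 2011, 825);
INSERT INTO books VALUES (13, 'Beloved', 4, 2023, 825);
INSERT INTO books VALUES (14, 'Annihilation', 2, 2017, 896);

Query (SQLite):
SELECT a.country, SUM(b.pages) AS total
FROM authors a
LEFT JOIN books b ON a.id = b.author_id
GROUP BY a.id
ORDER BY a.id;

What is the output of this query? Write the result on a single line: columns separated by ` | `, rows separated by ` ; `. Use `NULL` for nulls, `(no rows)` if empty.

LEFT JOIN keeps every authors row; unmatched ones get NULL for books columns.
Group by authors.id and compute SUM(b.pages). SUM over an all-NULL group is NULL.
  2: ids {1, 2, 3, 12, 14} → SUM(b.pages)=2658
  4: ids {4, 5, 9, 10, 13} → SUM(b.pages)=3781
  5: ids {6, 7, 8, 11} → SUM(b.pages)=1763
  9: ids {—} → SUM(b.pages)=NULL

Chile | 2658 ; Egypt | 3781 ; UK | 1763 ; Chile | NULL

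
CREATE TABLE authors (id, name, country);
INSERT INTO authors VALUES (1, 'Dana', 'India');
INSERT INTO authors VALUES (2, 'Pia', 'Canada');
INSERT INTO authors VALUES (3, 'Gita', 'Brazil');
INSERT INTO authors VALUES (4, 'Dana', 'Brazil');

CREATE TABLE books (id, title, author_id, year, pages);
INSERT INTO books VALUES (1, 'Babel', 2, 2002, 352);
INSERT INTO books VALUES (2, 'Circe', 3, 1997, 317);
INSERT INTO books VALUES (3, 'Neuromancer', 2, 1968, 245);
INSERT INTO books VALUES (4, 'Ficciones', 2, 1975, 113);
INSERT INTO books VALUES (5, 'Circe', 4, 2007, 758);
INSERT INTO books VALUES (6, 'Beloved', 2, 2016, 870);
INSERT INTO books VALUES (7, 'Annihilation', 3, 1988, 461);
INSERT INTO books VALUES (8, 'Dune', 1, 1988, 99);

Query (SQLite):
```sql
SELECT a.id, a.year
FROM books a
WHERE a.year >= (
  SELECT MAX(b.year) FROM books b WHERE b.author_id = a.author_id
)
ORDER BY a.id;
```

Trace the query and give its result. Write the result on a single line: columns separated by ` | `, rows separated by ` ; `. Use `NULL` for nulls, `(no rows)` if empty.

2 | 1997 ; 5 | 2007 ; 6 | 2016 ; 8 | 1988

For each books row a, compute MAX(year) over rows sharing a.author_id.
Keep row a if a.year >= that per-group MAX.
  author_id=1: MAX(year) = 1988
  author_id=2: MAX(year) = 2016
  author_id=3: MAX(year) = 1997
  author_id=4: MAX(year) = 2007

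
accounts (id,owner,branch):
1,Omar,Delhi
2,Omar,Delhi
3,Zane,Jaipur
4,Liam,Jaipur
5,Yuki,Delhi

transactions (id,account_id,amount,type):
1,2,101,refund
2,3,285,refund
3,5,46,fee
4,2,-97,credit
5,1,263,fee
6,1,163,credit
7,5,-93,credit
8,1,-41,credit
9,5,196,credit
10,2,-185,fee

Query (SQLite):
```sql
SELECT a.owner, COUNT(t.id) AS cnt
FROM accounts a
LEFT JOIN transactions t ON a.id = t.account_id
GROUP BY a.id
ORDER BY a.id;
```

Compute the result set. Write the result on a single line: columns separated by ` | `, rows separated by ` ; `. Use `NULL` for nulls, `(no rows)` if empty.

LEFT JOIN keeps every accounts row; unmatched ones get NULL for transactions columns.
Group by accounts.id and compute COUNT(t.id). COUNT(col) of an all-NULL group is 0.
  1: ids {5, 6, 8} → COUNT(t.id)=3
  2: ids {1, 4, 10} → COUNT(t.id)=3
  3: ids {2} → COUNT(t.id)=1
  4: ids {—} → COUNT(t.id)=0
  5: ids {3, 7, 9} → COUNT(t.id)=3

Omar | 3 ; Omar | 3 ; Zane | 1 ; Liam | 0 ; Yuki | 3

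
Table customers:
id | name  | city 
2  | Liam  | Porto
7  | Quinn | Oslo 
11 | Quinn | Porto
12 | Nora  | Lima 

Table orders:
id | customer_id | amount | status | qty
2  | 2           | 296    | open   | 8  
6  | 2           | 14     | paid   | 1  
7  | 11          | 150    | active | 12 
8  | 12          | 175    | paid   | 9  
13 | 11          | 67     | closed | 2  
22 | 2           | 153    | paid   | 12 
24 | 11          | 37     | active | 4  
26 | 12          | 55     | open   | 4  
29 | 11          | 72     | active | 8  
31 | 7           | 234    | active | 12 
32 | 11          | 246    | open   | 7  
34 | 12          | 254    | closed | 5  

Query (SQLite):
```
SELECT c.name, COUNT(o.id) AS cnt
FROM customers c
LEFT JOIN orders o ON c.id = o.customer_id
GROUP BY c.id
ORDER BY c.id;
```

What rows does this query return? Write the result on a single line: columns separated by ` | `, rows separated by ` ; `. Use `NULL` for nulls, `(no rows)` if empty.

LEFT JOIN keeps every customers row; unmatched ones get NULL for orders columns.
Group by customers.id and compute COUNT(o.id). COUNT(col) of an all-NULL group is 0.
  2: ids {2, 6, 22} → COUNT(o.id)=3
  7: ids {31} → COUNT(o.id)=1
  11: ids {7, 13, 24, 29, 32} → COUNT(o.id)=5
  12: ids {8, 26, 34} → COUNT(o.id)=3

Liam | 3 ; Quinn | 1 ; Quinn | 5 ; Nora | 3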